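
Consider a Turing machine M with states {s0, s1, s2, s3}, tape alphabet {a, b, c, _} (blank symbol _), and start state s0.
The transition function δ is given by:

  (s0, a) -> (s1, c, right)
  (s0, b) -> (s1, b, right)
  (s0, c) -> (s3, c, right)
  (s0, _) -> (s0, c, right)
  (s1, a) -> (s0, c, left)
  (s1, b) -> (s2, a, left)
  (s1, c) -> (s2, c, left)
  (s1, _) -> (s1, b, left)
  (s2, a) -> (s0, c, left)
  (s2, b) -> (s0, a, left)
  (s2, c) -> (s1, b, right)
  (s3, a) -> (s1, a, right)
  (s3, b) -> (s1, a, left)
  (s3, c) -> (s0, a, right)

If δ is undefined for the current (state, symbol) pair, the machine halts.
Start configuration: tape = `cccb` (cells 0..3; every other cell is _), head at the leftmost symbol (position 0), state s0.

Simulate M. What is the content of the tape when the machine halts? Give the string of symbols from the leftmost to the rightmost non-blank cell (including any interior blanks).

s0 | [c]ccb___   read c → write c, move right, go to s3
s3 | c[c]cb___   read c → write a, move right, go to s0
s0 | ca[c]b___   read c → write c, move right, go to s3
s3 | cac[b]___   read b → write a, move left, go to s1
s1 | ca[c]a___   read c → write c, move left, go to s2
s2 | c[a]ca___   read a → write c, move left, go to s0
s0 | [c]cca___   read c → write c, move right, go to s3
s3 | c[c]ca___   read c → write a, move right, go to s0
s0 | ca[c]a___   read c → write c, move right, go to s3
s3 | cac[a]___   read a → write a, move right, go to s1
s1 | caca[_]__   read _ → write b, move left, go to s1
s1 | cac[a]b__   read a → write c, move left, go to s0
s0 | ca[c]cb__   read c → write c, move right, go to s3
s3 | cac[c]b__   read c → write a, move right, go to s0
s0 | caca[b]__   read b → write b, move right, go to s1
s1 | cacab[_]_   read _ → write b, move left, go to s1
s1 | caca[b]b_   read b → write a, move left, go to s2
s2 | cac[a]ab_   read a → write c, move left, go to s0
s0 | ca[c]cab_   read c → write c, move right, go to s3
s3 | cac[c]ab_   read c → write a, move right, go to s0
s0 | caca[a]b_   read a → write c, move right, go to s1
s1 | cacac[b]_   read b → write a, move left, go to s2
s2 | caca[c]a_   read c → write b, move right, go to s1
s1 | cacab[a]_   read a → write c, move left, go to s0
s0 | caca[b]c_   read b → write b, move right, go to s1
s1 | cacab[c]_   read c → write c, move left, go to s2
s2 | caca[b]c_   read b → write a, move left, go to s0
s0 | cac[a]ac_   read a → write c, move right, go to s1
s1 | cacc[a]c_   read a → write c, move left, go to s0
s0 | cac[c]cc_   read c → write c, move right, go to s3
s3 | cacc[c]c_   read c → write a, move right, go to s0
s0 | cacca[c]_   read c → write c, move right, go to s3
s3 | caccac[_]
The non-blank tape span at halt is caccac.

caccac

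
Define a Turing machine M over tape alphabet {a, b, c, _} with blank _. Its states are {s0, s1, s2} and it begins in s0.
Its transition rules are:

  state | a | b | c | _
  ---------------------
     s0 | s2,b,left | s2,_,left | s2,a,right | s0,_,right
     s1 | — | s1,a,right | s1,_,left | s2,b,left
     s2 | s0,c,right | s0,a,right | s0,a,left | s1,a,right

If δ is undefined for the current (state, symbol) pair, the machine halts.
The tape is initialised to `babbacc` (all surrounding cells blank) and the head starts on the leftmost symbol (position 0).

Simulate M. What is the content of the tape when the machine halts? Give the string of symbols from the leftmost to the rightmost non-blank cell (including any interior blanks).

aaa_abbacc

s0 | ___[b]abbacc   read b → write _, move left, go to s2
s2 | __[_]_abbacc   read _ → write a, move right, go to s1
s1 | __a[_]abbacc   read _ → write b, move left, go to s2
s2 | __[a]babbacc   read a → write c, move right, go to s0
s0 | __c[b]abbacc   read b → write _, move left, go to s2
s2 | __[c]_abbacc   read c → write a, move left, go to s0
s0 | _[_]a_abbacc   read _ → write _, move right, go to s0
s0 | __[a]_abbacc   read a → write b, move left, go to s2
s2 | _[_]b_abbacc   read _ → write a, move right, go to s1
s1 | _a[b]_abbacc   read b → write a, move right, go to s1
s1 | _aa[_]abbacc   read _ → write b, move left, go to s2
s2 | _a[a]babbacc   read a → write c, move right, go to s0
s0 | _ac[b]abbacc   read b → write _, move left, go to s2
s2 | _a[c]_abbacc   read c → write a, move left, go to s0
s0 | _[a]a_abbacc   read a → write b, move left, go to s2
s2 | [_]ba_abbacc   read _ → write a, move right, go to s1
s1 | a[b]a_abbacc   read b → write a, move right, go to s1
s1 | aa[a]_abbacc
The non-blank tape span at halt is aaa_abbacc.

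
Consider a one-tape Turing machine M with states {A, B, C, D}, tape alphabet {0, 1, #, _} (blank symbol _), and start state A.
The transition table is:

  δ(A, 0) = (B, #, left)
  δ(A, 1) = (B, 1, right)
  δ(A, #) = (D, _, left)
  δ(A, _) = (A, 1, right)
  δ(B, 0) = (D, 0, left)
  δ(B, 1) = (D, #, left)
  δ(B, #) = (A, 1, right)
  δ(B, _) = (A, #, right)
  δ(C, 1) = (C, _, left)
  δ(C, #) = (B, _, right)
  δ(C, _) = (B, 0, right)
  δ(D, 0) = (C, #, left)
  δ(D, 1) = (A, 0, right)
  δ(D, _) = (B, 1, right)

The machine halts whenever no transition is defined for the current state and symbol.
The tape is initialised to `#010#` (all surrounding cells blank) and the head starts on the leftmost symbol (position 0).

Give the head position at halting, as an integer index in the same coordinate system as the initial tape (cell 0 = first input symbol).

-1

A | __[#]010#   read # → write _, move left, go to D
D | _[_]_010#   read _ → write 1, move right, go to B
B | _1[_]010#   read _ → write #, move right, go to A
A | _1#[0]10#   read 0 → write #, move left, go to B
B | _1[#]#10#   read # → write 1, move right, go to A
A | _11[#]10#   read # → write _, move left, go to D
D | _1[1]_10#   read 1 → write 0, move right, go to A
A | _10[_]10#   read _ → write 1, move right, go to A
A | _101[1]0#   read 1 → write 1, move right, go to B
B | _1011[0]#   read 0 → write 0, move left, go to D
D | _101[1]0#   read 1 → write 0, move right, go to A
A | _1010[0]#   read 0 → write #, move left, go to B
B | _101[0]##   read 0 → write 0, move left, go to D
D | _10[1]0##   read 1 → write 0, move right, go to A
A | _100[0]##   read 0 → write #, move left, go to B
B | _10[0]###   read 0 → write 0, move left, go to D
D | _1[0]0###   read 0 → write #, move left, go to C
C | _[1]#0###   read 1 → write _, move left, go to C
C | [_]_#0###   read _ → write 0, move right, go to B
B | 0[_]#0###   read _ → write #, move right, go to A
A | 0#[#]0###   read # → write _, move left, go to D
D | 0[#]_0###
At halt the head is at cell -1.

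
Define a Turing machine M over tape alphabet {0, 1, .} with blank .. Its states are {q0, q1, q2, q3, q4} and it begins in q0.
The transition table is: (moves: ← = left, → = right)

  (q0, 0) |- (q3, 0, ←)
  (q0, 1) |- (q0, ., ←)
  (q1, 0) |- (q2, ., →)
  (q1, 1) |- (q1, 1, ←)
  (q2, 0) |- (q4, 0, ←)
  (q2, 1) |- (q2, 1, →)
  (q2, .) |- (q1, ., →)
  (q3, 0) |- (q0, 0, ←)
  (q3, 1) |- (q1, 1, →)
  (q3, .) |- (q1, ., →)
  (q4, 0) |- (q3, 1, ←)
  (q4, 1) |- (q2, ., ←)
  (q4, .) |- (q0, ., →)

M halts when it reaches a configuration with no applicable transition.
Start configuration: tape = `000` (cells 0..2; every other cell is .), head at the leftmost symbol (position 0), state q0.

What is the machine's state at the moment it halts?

q0 | .[0]00..   read 0 → write 0, move ←, go to q3
q3 | [.]000..   read . → write ., move →, go to q1
q1 | .[0]00..   read 0 → write ., move →, go to q2
q2 | ..[0]0..   read 0 → write 0, move ←, go to q4
q4 | .[.]00..   read . → write ., move →, go to q0
q0 | ..[0]0..   read 0 → write 0, move ←, go to q3
q3 | .[.]00..   read . → write ., move →, go to q1
q1 | ..[0]0..   read 0 → write ., move →, go to q2
q2 | ...[0]..   read 0 → write 0, move ←, go to q4
q4 | ..[.]0..   read . → write ., move →, go to q0
q0 | ...[0]..   read 0 → write 0, move ←, go to q3
q3 | ..[.]0..   read . → write ., move →, go to q1
q1 | ...[0]..   read 0 → write ., move →, go to q2
q2 | ....[.].   read . → write ., move →, go to q1
q1 | .....[.]
No transition is defined for (q1, .); M halts in state q1.

q1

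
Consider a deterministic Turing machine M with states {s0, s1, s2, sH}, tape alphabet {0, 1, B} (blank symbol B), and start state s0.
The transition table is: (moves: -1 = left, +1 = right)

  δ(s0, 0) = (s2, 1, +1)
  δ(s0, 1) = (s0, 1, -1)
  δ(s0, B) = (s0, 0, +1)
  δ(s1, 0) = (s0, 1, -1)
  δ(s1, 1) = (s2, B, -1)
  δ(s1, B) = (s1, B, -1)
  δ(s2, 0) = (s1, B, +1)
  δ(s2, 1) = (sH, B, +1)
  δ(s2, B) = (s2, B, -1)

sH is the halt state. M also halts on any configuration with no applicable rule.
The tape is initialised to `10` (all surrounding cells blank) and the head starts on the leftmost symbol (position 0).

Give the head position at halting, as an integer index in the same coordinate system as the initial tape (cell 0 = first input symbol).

1

s0 | B[1]0   read 1 → write 1, move -1, go to s0
s0 | [B]10   read B → write 0, move +1, go to s0
s0 | 0[1]0   read 1 → write 1, move -1, go to s0
s0 | [0]10   read 0 → write 1, move +1, go to s2
s2 | 1[1]0   read 1 → write B, move +1, go to sH
sH | 1B[0]
At halt the head is at cell 1.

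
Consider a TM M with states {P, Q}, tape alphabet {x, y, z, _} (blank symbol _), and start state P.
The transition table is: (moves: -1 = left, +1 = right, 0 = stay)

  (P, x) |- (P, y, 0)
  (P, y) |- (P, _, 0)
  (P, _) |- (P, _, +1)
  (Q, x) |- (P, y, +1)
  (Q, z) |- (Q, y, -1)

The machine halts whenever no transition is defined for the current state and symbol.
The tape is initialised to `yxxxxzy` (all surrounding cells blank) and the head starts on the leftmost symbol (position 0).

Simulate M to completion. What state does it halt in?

P | [y]xxxxzy   read y → write _, move 0, go to P
P | [_]xxxxzy   read _ → write _, move +1, go to P
P | _[x]xxxzy   read x → write y, move 0, go to P
P | _[y]xxxzy   read y → write _, move 0, go to P
P | _[_]xxxzy   read _ → write _, move +1, go to P
P | __[x]xxzy   read x → write y, move 0, go to P
P | __[y]xxzy   read y → write _, move 0, go to P
P | __[_]xxzy   read _ → write _, move +1, go to P
P | ___[x]xzy   read x → write y, move 0, go to P
P | ___[y]xzy   read y → write _, move 0, go to P
P | ___[_]xzy   read _ → write _, move +1, go to P
P | ____[x]zy   read x → write y, move 0, go to P
P | ____[y]zy   read y → write _, move 0, go to P
P | ____[_]zy   read _ → write _, move +1, go to P
P | _____[z]y
No transition is defined for (P, z); M halts in state P.

P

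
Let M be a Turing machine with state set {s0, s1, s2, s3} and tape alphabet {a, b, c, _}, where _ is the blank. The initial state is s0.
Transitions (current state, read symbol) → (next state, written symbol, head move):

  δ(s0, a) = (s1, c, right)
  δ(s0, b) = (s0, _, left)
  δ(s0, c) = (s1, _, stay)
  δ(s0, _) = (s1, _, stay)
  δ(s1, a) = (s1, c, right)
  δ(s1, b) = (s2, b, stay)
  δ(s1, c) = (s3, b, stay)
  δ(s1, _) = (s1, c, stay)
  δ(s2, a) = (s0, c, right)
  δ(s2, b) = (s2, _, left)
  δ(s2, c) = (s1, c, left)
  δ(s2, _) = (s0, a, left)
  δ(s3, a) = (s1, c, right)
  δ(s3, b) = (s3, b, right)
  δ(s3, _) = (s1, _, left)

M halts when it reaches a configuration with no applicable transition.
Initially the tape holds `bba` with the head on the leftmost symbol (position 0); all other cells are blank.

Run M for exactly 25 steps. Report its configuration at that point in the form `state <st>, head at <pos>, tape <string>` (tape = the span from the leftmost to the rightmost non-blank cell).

s0 | _____[b]ba   read b → write _, move left, go to s0
s0 | ____[_]_ba   read _ → write _, move stay, go to s1
s1 | ____[_]_ba   read _ → write c, move stay, go to s1
s1 | ____[c]_ba   read c → write b, move stay, go to s3
s3 | ____[b]_ba   read b → write b, move right, go to s3
s3 | ____b[_]ba   read _ → write _, move left, go to s1
s1 | ____[b]_ba   read b → write b, move stay, go to s2
s2 | ____[b]_ba   read b → write _, move left, go to s2
s2 | ___[_]__ba   read _ → write a, move left, go to s0
s0 | __[_]a__ba   read _ → write _, move stay, go to s1
s1 | __[_]a__ba   read _ → write c, move stay, go to s1
s1 | __[c]a__ba   read c → write b, move stay, go to s3
s3 | __[b]a__ba   read b → write b, move right, go to s3
s3 | __b[a]__ba   read a → write c, move right, go to s1
s1 | __bc[_]_ba   read _ → write c, move stay, go to s1
s1 | __bc[c]_ba   read c → write b, move stay, go to s3
s3 | __bc[b]_ba   read b → write b, move right, go to s3
s3 | __bcb[_]ba   read _ → write _, move left, go to s1
s1 | __bc[b]_ba   read b → write b, move stay, go to s2
s2 | __bc[b]_ba   read b → write _, move left, go to s2
s2 | __b[c]__ba   read c → write c, move left, go to s1
s1 | __[b]c__ba   read b → write b, move stay, go to s2
s2 | __[b]c__ba   read b → write _, move left, go to s2
s2 | _[_]_c__ba   read _ → write a, move left, go to s0
s0 | [_]a_c__ba   read _ → write _, move stay, go to s1
s1 | [_]a_c__ba
After 25 steps: state s1, head at -5, tape a_c__ba.

state s1, head at -5, tape a_c__ba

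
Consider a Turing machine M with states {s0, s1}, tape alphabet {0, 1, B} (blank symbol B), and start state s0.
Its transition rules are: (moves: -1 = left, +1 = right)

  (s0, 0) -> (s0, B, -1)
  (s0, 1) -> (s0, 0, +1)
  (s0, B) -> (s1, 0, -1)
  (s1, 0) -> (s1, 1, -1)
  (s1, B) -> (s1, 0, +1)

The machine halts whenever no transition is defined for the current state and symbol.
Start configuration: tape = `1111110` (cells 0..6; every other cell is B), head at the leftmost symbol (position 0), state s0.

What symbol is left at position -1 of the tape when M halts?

1

s0 | BBB[1]111110   read 1 → write 0, move +1, go to s0
s0 | BBB0[1]11110   read 1 → write 0, move +1, go to s0
s0 | BBB00[1]1110   read 1 → write 0, move +1, go to s0
s0 | BBB000[1]110   read 1 → write 0, move +1, go to s0
s0 | BBB0000[1]10   read 1 → write 0, move +1, go to s0
s0 | BBB00000[1]0   read 1 → write 0, move +1, go to s0
s0 | BBB000000[0]   read 0 → write B, move -1, go to s0
s0 | BBB00000[0]B   read 0 → write B, move -1, go to s0
s0 | BBB0000[0]BB   read 0 → write B, move -1, go to s0
s0 | BBB000[0]BBB   read 0 → write B, move -1, go to s0
s0 | BBB00[0]BBBB   read 0 → write B, move -1, go to s0
s0 | BBB0[0]BBBBB   read 0 → write B, move -1, go to s0
s0 | BBB[0]BBBBBB   read 0 → write B, move -1, go to s0
s0 | BB[B]BBBBBBB   read B → write 0, move -1, go to s1
s1 | B[B]0BBBBBBB   read B → write 0, move +1, go to s1
s1 | B0[0]BBBBBBB   read 0 → write 1, move -1, go to s1
s1 | B[0]1BBBBBBB   read 0 → write 1, move -1, go to s1
s1 | [B]11BBBBBBB   read B → write 0, move +1, go to s1
s1 | 0[1]1BBBBBBB
Cell -1 holds 1 when M halts.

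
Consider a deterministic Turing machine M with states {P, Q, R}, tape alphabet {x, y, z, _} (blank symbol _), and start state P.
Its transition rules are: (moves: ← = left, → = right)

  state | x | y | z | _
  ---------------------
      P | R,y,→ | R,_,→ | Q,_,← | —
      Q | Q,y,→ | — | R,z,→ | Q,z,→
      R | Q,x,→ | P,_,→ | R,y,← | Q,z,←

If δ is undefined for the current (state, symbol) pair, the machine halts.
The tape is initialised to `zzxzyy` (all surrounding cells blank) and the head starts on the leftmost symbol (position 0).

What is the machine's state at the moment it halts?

Q

state=P head=0 tape=_[z]zxzyy__   (P,z)→(Q,_,←)
state=Q head=-1 tape=[_]_zxzyy__   (Q,_)→(Q,z,→)
state=Q head=0 tape=z[_]zxzyy__   (Q,_)→(Q,z,→)
state=Q head=1 tape=zz[z]xzyy__   (Q,z)→(R,z,→)
state=R head=2 tape=zzz[x]zyy__   (R,x)→(Q,x,→)
state=Q head=3 tape=zzzx[z]yy__   (Q,z)→(R,z,→)
state=R head=4 tape=zzzxz[y]y__   (R,y)→(P,_,→)
state=P head=5 tape=zzzxz_[y]__   (P,y)→(R,_,→)
state=R head=6 tape=zzzxz__[_]_   (R,_)→(Q,z,←)
state=Q head=5 tape=zzzxz_[_]z_   (Q,_)→(Q,z,→)
state=Q head=6 tape=zzzxz_z[z]_   (Q,z)→(R,z,→)
state=R head=7 tape=zzzxz_zz[_]   (R,_)→(Q,z,←)
state=Q head=6 tape=zzzxz_z[z]z   (Q,z)→(R,z,→)
state=R head=7 tape=zzzxz_zz[z]   (R,z)→(R,y,←)
state=R head=6 tape=zzzxz_z[z]y   (R,z)→(R,y,←)
state=R head=5 tape=zzzxz_[z]yy   (R,z)→(R,y,←)
state=R head=4 tape=zzzxz[_]yyy   (R,_)→(Q,z,←)
state=Q head=3 tape=zzzx[z]zyyy   (Q,z)→(R,z,→)
state=R head=4 tape=zzzxz[z]yyy   (R,z)→(R,y,←)
state=R head=3 tape=zzzx[z]yyyy   (R,z)→(R,y,←)
state=R head=2 tape=zzz[x]yyyyy   (R,x)→(Q,x,→)
state=Q head=3 tape=zzzx[y]yyyy
No transition is defined for (Q, y); M halts in state Q.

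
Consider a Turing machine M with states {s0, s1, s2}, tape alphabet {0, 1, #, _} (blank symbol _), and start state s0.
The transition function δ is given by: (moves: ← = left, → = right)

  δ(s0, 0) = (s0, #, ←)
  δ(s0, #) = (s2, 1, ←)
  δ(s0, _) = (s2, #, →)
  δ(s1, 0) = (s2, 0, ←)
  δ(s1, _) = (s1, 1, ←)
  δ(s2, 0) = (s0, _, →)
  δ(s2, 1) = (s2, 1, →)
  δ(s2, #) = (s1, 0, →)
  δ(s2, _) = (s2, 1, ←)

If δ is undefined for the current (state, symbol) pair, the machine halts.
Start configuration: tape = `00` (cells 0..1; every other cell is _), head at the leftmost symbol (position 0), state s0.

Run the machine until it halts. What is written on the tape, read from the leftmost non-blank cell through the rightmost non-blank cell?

s0 | _[0]0_   read 0 → write #, move ←, go to s0
s0 | [_]#0_   read _ → write #, move →, go to s2
s2 | #[#]0_   read # → write 0, move →, go to s1
s1 | #0[0]_   read 0 → write 0, move ←, go to s2
s2 | #[0]0_   read 0 → write _, move →, go to s0
s0 | #_[0]_   read 0 → write #, move ←, go to s0
s0 | #[_]#_   read _ → write #, move →, go to s2
s2 | ##[#]_   read # → write 0, move →, go to s1
s1 | ##0[_]   read _ → write 1, move ←, go to s1
s1 | ##[0]1   read 0 → write 0, move ←, go to s2
s2 | #[#]01   read # → write 0, move →, go to s1
s1 | #0[0]1   read 0 → write 0, move ←, go to s2
s2 | #[0]01   read 0 → write _, move →, go to s0
s0 | #_[0]1   read 0 → write #, move ←, go to s0
s0 | #[_]#1   read _ → write #, move →, go to s2
s2 | ##[#]1   read # → write 0, move →, go to s1
s1 | ##0[1]
The non-blank tape span at halt is ##01.

##01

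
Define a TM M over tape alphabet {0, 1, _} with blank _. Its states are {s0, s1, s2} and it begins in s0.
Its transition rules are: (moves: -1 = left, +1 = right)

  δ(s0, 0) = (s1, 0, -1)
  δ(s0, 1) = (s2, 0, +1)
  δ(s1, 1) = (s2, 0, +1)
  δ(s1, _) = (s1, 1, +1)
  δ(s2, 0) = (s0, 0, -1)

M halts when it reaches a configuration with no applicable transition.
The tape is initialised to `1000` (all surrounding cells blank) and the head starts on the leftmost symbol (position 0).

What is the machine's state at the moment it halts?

s0 | _[1]000   read 1 → write 0, move +1, go to s2
s2 | _0[0]00   read 0 → write 0, move -1, go to s0
s0 | _[0]000   read 0 → write 0, move -1, go to s1
s1 | [_]0000   read _ → write 1, move +1, go to s1
s1 | 1[0]000
No transition is defined for (s1, 0); M halts in state s1.

s1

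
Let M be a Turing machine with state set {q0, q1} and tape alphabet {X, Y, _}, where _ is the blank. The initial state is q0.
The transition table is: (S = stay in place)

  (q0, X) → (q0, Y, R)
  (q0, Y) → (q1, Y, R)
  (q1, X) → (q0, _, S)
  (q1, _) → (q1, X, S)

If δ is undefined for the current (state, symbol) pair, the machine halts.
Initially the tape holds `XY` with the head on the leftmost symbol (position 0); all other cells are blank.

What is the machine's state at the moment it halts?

q0 | [X]Y_   read X → write Y, move R, go to q0
q0 | Y[Y]_   read Y → write Y, move R, go to q1
q1 | YY[_]   read _ → write X, move S, go to q1
q1 | YY[X]   read X → write _, move S, go to q0
q0 | YY[_]
No transition is defined for (q0, _); M halts in state q0.

q0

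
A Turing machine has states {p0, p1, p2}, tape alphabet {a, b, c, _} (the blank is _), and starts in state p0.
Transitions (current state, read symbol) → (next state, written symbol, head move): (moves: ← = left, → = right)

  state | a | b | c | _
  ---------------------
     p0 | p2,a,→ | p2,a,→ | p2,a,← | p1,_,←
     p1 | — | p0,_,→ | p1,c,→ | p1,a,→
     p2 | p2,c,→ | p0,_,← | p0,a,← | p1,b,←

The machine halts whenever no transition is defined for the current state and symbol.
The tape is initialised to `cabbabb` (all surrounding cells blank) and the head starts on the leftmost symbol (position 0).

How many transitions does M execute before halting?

p0 | __[c]abbabb_   read c → write a, move ←, go to p2
p2 | _[_]aabbabb_   read _ → write b, move ←, go to p1
p1 | [_]baabbabb_   read _ → write a, move →, go to p1
p1 | a[b]aabbabb_   read b → write _, move →, go to p0
p0 | a_[a]abbabb_   read a → write a, move →, go to p2
p2 | a_a[a]bbabb_   read a → write c, move →, go to p2
p2 | a_ac[b]babb_   read b → write _, move ←, go to p0
p0 | a_a[c]_babb_   read c → write a, move ←, go to p2
p2 | a_[a]a_babb_   read a → write c, move →, go to p2
p2 | a_c[a]_babb_   read a → write c, move →, go to p2
p2 | a_cc[_]babb_   read _ → write b, move ←, go to p1
p1 | a_c[c]bbabb_   read c → write c, move →, go to p1
p1 | a_cc[b]babb_   read b → write _, move →, go to p0
p0 | a_cc_[b]abb_   read b → write a, move →, go to p2
p2 | a_cc_a[a]bb_   read a → write c, move →, go to p2
p2 | a_cc_ac[b]b_   read b → write _, move ←, go to p0
p0 | a_cc_a[c]_b_   read c → write a, move ←, go to p2
p2 | a_cc_[a]a_b_   read a → write c, move →, go to p2
p2 | a_cc_c[a]_b_   read a → write c, move →, go to p2
p2 | a_cc_cc[_]b_   read _ → write b, move ←, go to p1
p1 | a_cc_c[c]bb_   read c → write c, move →, go to p1
p1 | a_cc_cc[b]b_   read b → write _, move →, go to p0
p0 | a_cc_cc_[b]_   read b → write a, move →, go to p2
p2 | a_cc_cc_a[_]   read _ → write b, move ←, go to p1
p1 | a_cc_cc_[a]b
M halts after 24 transitions.

24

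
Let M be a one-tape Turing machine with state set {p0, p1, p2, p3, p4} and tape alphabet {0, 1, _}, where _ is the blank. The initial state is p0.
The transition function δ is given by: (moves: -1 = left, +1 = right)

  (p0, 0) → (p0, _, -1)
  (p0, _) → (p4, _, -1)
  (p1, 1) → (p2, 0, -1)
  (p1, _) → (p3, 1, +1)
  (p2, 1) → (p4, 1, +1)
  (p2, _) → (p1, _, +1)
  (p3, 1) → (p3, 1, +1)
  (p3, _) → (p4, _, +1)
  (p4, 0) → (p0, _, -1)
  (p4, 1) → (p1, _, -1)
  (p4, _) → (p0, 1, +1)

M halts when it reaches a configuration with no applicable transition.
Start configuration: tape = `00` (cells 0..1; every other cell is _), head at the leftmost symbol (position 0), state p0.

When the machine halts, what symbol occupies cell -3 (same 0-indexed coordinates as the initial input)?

p0 | ___[0]0   read 0 → write _, move -1, go to p0
p0 | __[_]_0   read _ → write _, move -1, go to p4
p4 | _[_]__0   read _ → write 1, move +1, go to p0
p0 | _1[_]_0   read _ → write _, move -1, go to p4
p4 | _[1]__0   read 1 → write _, move -1, go to p1
p1 | [_]___0   read _ → write 1, move +1, go to p3
p3 | 1[_]__0   read _ → write _, move +1, go to p4
p4 | 1_[_]_0   read _ → write 1, move +1, go to p0
p0 | 1_1[_]0   read _ → write _, move -1, go to p4
p4 | 1_[1]_0   read 1 → write _, move -1, go to p1
p1 | 1[_]__0   read _ → write 1, move +1, go to p3
p3 | 11[_]_0   read _ → write _, move +1, go to p4
p4 | 11_[_]0   read _ → write 1, move +1, go to p0
p0 | 11_1[0]   read 0 → write _, move -1, go to p0
p0 | 11_[1]_
Cell -3 holds 1 when M halts.

1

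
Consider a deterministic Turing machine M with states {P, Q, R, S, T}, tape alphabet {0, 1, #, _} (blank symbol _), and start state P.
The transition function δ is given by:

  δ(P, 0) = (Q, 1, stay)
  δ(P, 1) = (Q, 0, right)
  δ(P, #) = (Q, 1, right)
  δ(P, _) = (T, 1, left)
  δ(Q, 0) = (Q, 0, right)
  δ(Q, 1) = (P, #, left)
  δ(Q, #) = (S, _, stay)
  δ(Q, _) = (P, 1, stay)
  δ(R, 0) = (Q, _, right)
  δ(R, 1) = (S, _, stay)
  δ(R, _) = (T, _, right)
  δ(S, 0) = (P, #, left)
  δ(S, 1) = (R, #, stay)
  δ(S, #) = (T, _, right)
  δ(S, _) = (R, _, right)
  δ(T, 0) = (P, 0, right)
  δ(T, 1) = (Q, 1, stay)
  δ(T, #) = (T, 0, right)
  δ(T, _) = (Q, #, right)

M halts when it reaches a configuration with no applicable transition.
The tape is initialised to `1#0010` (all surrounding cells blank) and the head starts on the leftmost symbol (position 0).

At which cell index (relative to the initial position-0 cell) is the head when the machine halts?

3

state=P head=0 tape=[1]#0010   (P,1)→(Q,0,right)
state=Q head=1 tape=0[#]0010   (Q,#)→(S,_,stay)
state=S head=1 tape=0[_]0010   (S,_)→(R,_,right)
state=R head=2 tape=0_[0]010   (R,0)→(Q,_,right)
state=Q head=3 tape=0__[0]10   (Q,0)→(Q,0,right)
state=Q head=4 tape=0__0[1]0   (Q,1)→(P,#,left)
state=P head=3 tape=0__[0]#0   (P,0)→(Q,1,stay)
state=Q head=3 tape=0__[1]#0   (Q,1)→(P,#,left)
state=P head=2 tape=0_[_]##0   (P,_)→(T,1,left)
state=T head=1 tape=0[_]1##0   (T,_)→(Q,#,right)
state=Q head=2 tape=0#[1]##0   (Q,1)→(P,#,left)
state=P head=1 tape=0[#]###0   (P,#)→(Q,1,right)
state=Q head=2 tape=01[#]##0   (Q,#)→(S,_,stay)
state=S head=2 tape=01[_]##0   (S,_)→(R,_,right)
state=R head=3 tape=01_[#]#0
At halt the head is at cell 3.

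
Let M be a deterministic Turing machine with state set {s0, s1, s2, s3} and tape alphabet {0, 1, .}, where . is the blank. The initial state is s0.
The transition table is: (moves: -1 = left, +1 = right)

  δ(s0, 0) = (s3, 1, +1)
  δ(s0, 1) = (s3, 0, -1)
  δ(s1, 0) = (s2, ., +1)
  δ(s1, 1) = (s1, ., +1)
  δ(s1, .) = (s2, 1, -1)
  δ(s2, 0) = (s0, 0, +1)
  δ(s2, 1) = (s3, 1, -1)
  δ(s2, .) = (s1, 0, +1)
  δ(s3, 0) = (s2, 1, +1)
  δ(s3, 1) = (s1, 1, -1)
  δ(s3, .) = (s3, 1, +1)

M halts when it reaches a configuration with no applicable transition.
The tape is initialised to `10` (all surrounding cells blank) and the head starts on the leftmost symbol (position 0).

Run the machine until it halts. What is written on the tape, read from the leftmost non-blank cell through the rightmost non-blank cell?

s0 | .[1]0.   read 1 → write 0, move -1, go to s3
s3 | [.]00.   read . → write 1, move +1, go to s3
s3 | 1[0]0.   read 0 → write 1, move +1, go to s2
s2 | 11[0].   read 0 → write 0, move +1, go to s0
s0 | 110[.]
The non-blank tape span at halt is 110.

110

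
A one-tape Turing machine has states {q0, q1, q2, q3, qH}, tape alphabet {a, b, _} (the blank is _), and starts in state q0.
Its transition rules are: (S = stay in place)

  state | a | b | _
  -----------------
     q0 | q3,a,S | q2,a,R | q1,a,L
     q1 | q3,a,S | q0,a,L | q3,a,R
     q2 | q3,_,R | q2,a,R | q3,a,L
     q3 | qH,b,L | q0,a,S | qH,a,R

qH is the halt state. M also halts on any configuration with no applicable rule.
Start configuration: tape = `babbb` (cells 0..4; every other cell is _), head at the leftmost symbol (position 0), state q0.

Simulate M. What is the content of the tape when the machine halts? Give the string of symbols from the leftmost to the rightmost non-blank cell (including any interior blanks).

a_bbb

state=q0 head=0 tape=[b]abbb   (q0,b)→(q2,a,R)
state=q2 head=1 tape=a[a]bbb   (q2,a)→(q3,_,R)
state=q3 head=2 tape=a_[b]bb   (q3,b)→(q0,a,S)
state=q0 head=2 tape=a_[a]bb   (q0,a)→(q3,a,S)
state=q3 head=2 tape=a_[a]bb   (q3,a)→(qH,b,L)
state=qH head=1 tape=a[_]bbb
The non-blank tape span at halt is a_bbb.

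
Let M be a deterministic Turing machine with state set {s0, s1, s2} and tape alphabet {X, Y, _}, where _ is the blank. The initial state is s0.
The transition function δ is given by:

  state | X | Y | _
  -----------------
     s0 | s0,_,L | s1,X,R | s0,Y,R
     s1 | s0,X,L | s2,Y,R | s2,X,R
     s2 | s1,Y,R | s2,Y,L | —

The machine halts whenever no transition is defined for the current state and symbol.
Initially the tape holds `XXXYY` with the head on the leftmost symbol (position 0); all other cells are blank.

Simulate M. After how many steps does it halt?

22

state=s0 head=0 tape=__[X]XXYY   (s0,X)→(s0,_,L)
state=s0 head=-1 tape=_[_]_XXYY   (s0,_)→(s0,Y,R)
state=s0 head=0 tape=_Y[_]XXYY   (s0,_)→(s0,Y,R)
state=s0 head=1 tape=_YY[X]XYY   (s0,X)→(s0,_,L)
state=s0 head=0 tape=_Y[Y]_XYY   (s0,Y)→(s1,X,R)
state=s1 head=1 tape=_YX[_]XYY   (s1,_)→(s2,X,R)
state=s2 head=2 tape=_YXX[X]YY   (s2,X)→(s1,Y,R)
state=s1 head=3 tape=_YXXY[Y]Y   (s1,Y)→(s2,Y,R)
state=s2 head=4 tape=_YXXYY[Y]   (s2,Y)→(s2,Y,L)
state=s2 head=3 tape=_YXXY[Y]Y   (s2,Y)→(s2,Y,L)
state=s2 head=2 tape=_YXX[Y]YY   (s2,Y)→(s2,Y,L)
state=s2 head=1 tape=_YX[X]YYY   (s2,X)→(s1,Y,R)
state=s1 head=2 tape=_YXY[Y]YY   (s1,Y)→(s2,Y,R)
state=s2 head=3 tape=_YXYY[Y]Y   (s2,Y)→(s2,Y,L)
state=s2 head=2 tape=_YXY[Y]YY   (s2,Y)→(s2,Y,L)
state=s2 head=1 tape=_YX[Y]YYY   (s2,Y)→(s2,Y,L)
state=s2 head=0 tape=_Y[X]YYYY   (s2,X)→(s1,Y,R)
state=s1 head=1 tape=_YY[Y]YYY   (s1,Y)→(s2,Y,R)
state=s2 head=2 tape=_YYY[Y]YY   (s2,Y)→(s2,Y,L)
state=s2 head=1 tape=_YY[Y]YYY   (s2,Y)→(s2,Y,L)
state=s2 head=0 tape=_Y[Y]YYYY   (s2,Y)→(s2,Y,L)
state=s2 head=-1 tape=_[Y]YYYYY   (s2,Y)→(s2,Y,L)
state=s2 head=-2 tape=[_]YYYYYY
M halts after 22 transitions.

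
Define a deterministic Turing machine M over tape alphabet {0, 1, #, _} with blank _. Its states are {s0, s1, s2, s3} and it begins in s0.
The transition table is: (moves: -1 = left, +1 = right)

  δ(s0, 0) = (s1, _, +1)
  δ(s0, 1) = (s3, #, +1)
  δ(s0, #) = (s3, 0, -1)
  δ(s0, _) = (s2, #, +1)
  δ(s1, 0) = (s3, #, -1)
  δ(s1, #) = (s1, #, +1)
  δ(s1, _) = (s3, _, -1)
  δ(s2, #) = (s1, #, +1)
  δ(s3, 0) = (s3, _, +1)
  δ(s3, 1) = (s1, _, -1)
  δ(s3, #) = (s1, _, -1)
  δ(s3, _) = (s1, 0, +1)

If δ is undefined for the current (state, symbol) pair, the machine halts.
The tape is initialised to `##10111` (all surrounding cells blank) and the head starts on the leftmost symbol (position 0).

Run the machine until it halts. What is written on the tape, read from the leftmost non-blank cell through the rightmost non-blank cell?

0#10111

s0 | __[#]#10111   read # → write 0, move -1, go to s3
s3 | _[_]0#10111   read _ → write 0, move +1, go to s1
s1 | _0[0]#10111   read 0 → write #, move -1, go to s3
s3 | _[0]##10111   read 0 → write _, move +1, go to s3
s3 | __[#]#10111   read # → write _, move -1, go to s1
s1 | _[_]_#10111   read _ → write _, move -1, go to s3
s3 | [_]__#10111   read _ → write 0, move +1, go to s1
s1 | 0[_]_#10111   read _ → write _, move -1, go to s3
s3 | [0]__#10111   read 0 → write _, move +1, go to s3
s3 | _[_]_#10111   read _ → write 0, move +1, go to s1
s1 | _0[_]#10111   read _ → write _, move -1, go to s3
s3 | _[0]_#10111   read 0 → write _, move +1, go to s3
s3 | __[_]#10111   read _ → write 0, move +1, go to s1
s1 | __0[#]10111   read # → write #, move +1, go to s1
s1 | __0#[1]0111
The non-blank tape span at halt is 0#10111.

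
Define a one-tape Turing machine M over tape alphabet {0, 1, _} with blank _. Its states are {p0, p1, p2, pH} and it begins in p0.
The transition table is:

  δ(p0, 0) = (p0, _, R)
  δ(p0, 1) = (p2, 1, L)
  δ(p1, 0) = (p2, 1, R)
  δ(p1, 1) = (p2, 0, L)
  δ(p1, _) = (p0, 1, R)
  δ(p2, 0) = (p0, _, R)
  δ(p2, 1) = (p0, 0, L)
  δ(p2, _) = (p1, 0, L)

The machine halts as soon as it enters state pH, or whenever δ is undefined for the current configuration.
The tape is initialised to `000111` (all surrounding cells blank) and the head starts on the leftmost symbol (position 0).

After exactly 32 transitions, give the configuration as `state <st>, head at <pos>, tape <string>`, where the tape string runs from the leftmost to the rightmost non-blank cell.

state p2, head at 2, tape 1_____111

state=p0 head=0 tape=___[0]00111   (p0,0)→(p0,_,R)
state=p0 head=1 tape=____[0]0111   (p0,0)→(p0,_,R)
state=p0 head=2 tape=_____[0]111   (p0,0)→(p0,_,R)
state=p0 head=3 tape=______[1]11   (p0,1)→(p2,1,L)
state=p2 head=2 tape=_____[_]111   (p2,_)→(p1,0,L)
state=p1 head=1 tape=____[_]0111   (p1,_)→(p0,1,R)
state=p0 head=2 tape=____1[0]111   (p0,0)→(p0,_,R)
state=p0 head=3 tape=____1_[1]11   (p0,1)→(p2,1,L)
state=p2 head=2 tape=____1[_]111   (p2,_)→(p1,0,L)
state=p1 head=1 tape=____[1]0111   (p1,1)→(p2,0,L)
state=p2 head=0 tape=___[_]00111   (p2,_)→(p1,0,L)
state=p1 head=-1 tape=__[_]000111   (p1,_)→(p0,1,R)
state=p0 head=0 tape=__1[0]00111   (p0,0)→(p0,_,R)
state=p0 head=1 tape=__1_[0]0111   (p0,0)→(p0,_,R)
state=p0 head=2 tape=__1__[0]111   (p0,0)→(p0,_,R)
state=p0 head=3 tape=__1___[1]11   (p0,1)→(p2,1,L)
state=p2 head=2 tape=__1__[_]111   (p2,_)→(p1,0,L)
state=p1 head=1 tape=__1_[_]0111   (p1,_)→(p0,1,R)
state=p0 head=2 tape=__1_1[0]111   (p0,0)→(p0,_,R)
state=p0 head=3 tape=__1_1_[1]11   (p0,1)→(p2,1,L)
state=p2 head=2 tape=__1_1[_]111   (p2,_)→(p1,0,L)
state=p1 head=1 tape=__1_[1]0111   (p1,1)→(p2,0,L)
state=p2 head=0 tape=__1[_]00111   (p2,_)→(p1,0,L)
state=p1 head=-1 tape=__[1]000111   (p1,1)→(p2,0,L)
state=p2 head=-2 tape=_[_]0000111   (p2,_)→(p1,0,L)
state=p1 head=-3 tape=[_]00000111   (p1,_)→(p0,1,R)
state=p0 head=-2 tape=1[0]0000111   (p0,0)→(p0,_,R)
state=p0 head=-1 tape=1_[0]000111   (p0,0)→(p0,_,R)
state=p0 head=0 tape=1__[0]00111   (p0,0)→(p0,_,R)
state=p0 head=1 tape=1___[0]0111   (p0,0)→(p0,_,R)
state=p0 head=2 tape=1____[0]111   (p0,0)→(p0,_,R)
state=p0 head=3 tape=1_____[1]11   (p0,1)→(p2,1,L)
state=p2 head=2 tape=1____[_]111
After 32 steps: state p2, head at 2, tape 1_____111.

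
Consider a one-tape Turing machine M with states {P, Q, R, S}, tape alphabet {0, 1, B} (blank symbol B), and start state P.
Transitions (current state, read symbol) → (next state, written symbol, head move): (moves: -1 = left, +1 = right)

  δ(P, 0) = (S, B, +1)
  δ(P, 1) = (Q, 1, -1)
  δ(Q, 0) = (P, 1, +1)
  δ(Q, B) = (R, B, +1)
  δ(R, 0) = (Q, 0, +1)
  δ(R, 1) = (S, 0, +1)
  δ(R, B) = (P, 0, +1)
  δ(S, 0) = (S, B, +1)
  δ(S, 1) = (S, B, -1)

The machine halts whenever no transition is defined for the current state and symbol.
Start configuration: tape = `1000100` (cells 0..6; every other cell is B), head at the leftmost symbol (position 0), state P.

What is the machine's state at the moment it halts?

S

state=P head=0 tape=B[1]000100   (P,1)→(Q,1,-1)
state=Q head=-1 tape=[B]1000100   (Q,B)→(R,B,+1)
state=R head=0 tape=B[1]000100   (R,1)→(S,0,+1)
state=S head=1 tape=B0[0]00100   (S,0)→(S,B,+1)
state=S head=2 tape=B0B[0]0100   (S,0)→(S,B,+1)
state=S head=3 tape=B0BB[0]100   (S,0)→(S,B,+1)
state=S head=4 tape=B0BBB[1]00   (S,1)→(S,B,-1)
state=S head=3 tape=B0BB[B]B00
No transition is defined for (S, B); M halts in state S.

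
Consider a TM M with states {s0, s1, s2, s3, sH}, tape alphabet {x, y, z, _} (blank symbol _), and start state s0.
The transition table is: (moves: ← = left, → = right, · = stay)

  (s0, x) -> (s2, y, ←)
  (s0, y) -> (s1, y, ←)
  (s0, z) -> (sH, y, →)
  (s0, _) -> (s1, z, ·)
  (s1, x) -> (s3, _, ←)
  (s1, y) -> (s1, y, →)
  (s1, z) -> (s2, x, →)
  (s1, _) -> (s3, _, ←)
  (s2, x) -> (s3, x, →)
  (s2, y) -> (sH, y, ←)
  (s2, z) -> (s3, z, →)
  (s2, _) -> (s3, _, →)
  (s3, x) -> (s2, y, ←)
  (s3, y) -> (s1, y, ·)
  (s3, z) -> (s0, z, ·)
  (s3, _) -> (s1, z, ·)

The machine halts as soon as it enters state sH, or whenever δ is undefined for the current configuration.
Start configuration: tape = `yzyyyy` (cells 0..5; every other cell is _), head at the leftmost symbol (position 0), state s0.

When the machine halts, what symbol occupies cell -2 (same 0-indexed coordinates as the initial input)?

s0 | __[y]zyyyy   read y → write y, move ←, go to s1
s1 | _[_]yzyyyy   read _ → write _, move ←, go to s3
s3 | [_]_yzyyyy   read _ → write z, move ·, go to s1
s1 | [z]_yzyyyy   read z → write x, move →, go to s2
s2 | x[_]yzyyyy   read _ → write _, move →, go to s3
s3 | x_[y]zyyyy   read y → write y, move ·, go to s1
s1 | x_[y]zyyyy   read y → write y, move →, go to s1
s1 | x_y[z]yyyy   read z → write x, move →, go to s2
s2 | x_yx[y]yyy   read y → write y, move ←, go to sH
sH | x_y[x]yyyy
Cell -2 holds x when M halts.

x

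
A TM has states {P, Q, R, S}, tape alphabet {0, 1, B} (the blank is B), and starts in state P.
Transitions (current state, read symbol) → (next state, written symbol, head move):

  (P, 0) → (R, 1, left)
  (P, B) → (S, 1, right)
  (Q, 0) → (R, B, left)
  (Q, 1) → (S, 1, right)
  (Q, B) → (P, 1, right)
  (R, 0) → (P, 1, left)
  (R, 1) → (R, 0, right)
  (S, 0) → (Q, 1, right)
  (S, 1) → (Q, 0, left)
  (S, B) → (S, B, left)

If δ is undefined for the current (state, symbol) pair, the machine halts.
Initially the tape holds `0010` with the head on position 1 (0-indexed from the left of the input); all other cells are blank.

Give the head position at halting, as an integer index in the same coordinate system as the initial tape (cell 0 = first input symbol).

state=P head=1 tape=B0[0]10   (P,0)→(R,1,left)
state=R head=0 tape=B[0]110   (R,0)→(P,1,left)
state=P head=-1 tape=[B]1110   (P,B)→(S,1,right)
state=S head=0 tape=1[1]110   (S,1)→(Q,0,left)
state=Q head=-1 tape=[1]0110   (Q,1)→(S,1,right)
state=S head=0 tape=1[0]110   (S,0)→(Q,1,right)
state=Q head=1 tape=11[1]10   (Q,1)→(S,1,right)
state=S head=2 tape=111[1]0   (S,1)→(Q,0,left)
state=Q head=1 tape=11[1]00   (Q,1)→(S,1,right)
state=S head=2 tape=111[0]0   (S,0)→(Q,1,right)
state=Q head=3 tape=1111[0]   (Q,0)→(R,B,left)
state=R head=2 tape=111[1]B   (R,1)→(R,0,right)
state=R head=3 tape=1110[B]
At halt the head is at cell 3.

3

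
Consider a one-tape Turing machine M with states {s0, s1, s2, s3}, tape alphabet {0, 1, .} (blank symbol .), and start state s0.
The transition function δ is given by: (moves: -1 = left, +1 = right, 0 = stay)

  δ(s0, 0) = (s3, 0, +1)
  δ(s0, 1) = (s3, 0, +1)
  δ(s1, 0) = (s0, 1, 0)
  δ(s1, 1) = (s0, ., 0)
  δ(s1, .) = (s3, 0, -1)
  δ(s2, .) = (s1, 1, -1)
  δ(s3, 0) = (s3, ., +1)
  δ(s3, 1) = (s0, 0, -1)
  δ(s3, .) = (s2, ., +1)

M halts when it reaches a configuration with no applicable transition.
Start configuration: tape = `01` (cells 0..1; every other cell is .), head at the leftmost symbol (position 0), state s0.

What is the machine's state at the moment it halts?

state=s0 head=0 tape=[0]1..   (s0,0)→(s3,0,+1)
state=s3 head=1 tape=0[1]..   (s3,1)→(s0,0,-1)
state=s0 head=0 tape=[0]0..   (s0,0)→(s3,0,+1)
state=s3 head=1 tape=0[0]..   (s3,0)→(s3,.,+1)
state=s3 head=2 tape=0.[.].   (s3,.)→(s2,.,+1)
state=s2 head=3 tape=0..[.]   (s2,.)→(s1,1,-1)
state=s1 head=2 tape=0.[.]1   (s1,.)→(s3,0,-1)
state=s3 head=1 tape=0[.]01   (s3,.)→(s2,.,+1)
state=s2 head=2 tape=0.[0]1
No transition is defined for (s2, 0); M halts in state s2.

s2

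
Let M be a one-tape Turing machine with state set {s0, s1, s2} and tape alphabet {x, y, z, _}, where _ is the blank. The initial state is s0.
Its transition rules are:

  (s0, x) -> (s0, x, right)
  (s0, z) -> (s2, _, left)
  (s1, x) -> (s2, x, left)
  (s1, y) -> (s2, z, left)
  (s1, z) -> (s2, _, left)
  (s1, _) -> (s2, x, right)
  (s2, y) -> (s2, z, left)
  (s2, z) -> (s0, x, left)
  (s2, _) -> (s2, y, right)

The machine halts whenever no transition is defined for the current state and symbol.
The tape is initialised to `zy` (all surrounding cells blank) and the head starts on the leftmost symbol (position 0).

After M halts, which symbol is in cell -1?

x

s0 | __[z]y   read z → write _, move left, go to s2
s2 | _[_]_y   read _ → write y, move right, go to s2
s2 | _y[_]y   read _ → write y, move right, go to s2
s2 | _yy[y]   read y → write z, move left, go to s2
s2 | _y[y]z   read y → write z, move left, go to s2
s2 | _[y]zz   read y → write z, move left, go to s2
s2 | [_]zzz   read _ → write y, move right, go to s2
s2 | y[z]zz   read z → write x, move left, go to s0
s0 | [y]xzz
Cell -1 holds x when M halts.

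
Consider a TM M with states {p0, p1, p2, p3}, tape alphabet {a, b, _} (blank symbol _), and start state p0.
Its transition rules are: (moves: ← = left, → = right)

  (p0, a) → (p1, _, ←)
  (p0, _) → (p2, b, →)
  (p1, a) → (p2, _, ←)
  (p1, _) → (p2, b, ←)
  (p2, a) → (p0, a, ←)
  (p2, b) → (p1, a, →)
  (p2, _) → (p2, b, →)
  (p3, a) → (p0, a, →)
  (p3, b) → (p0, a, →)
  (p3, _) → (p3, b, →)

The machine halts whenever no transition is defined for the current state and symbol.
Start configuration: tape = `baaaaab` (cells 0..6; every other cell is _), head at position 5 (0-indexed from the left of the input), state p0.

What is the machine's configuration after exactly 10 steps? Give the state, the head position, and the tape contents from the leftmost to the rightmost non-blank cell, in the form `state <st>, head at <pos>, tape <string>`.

state p0, head at -1, tape bab_a__b

state=p0 head=5 tape=_baaaa[a]b   (p0,a)→(p1,_,←)
state=p1 head=4 tape=_baaa[a]_b   (p1,a)→(p2,_,←)
state=p2 head=3 tape=_baa[a]__b   (p2,a)→(p0,a,←)
state=p0 head=2 tape=_ba[a]a__b   (p0,a)→(p1,_,←)
state=p1 head=1 tape=_b[a]_a__b   (p1,a)→(p2,_,←)
state=p2 head=0 tape=_[b]__a__b   (p2,b)→(p1,a,→)
state=p1 head=1 tape=_a[_]_a__b   (p1,_)→(p2,b,←)
state=p2 head=0 tape=_[a]b_a__b   (p2,a)→(p0,a,←)
state=p0 head=-1 tape=[_]ab_a__b   (p0,_)→(p2,b,→)
state=p2 head=0 tape=b[a]b_a__b   (p2,a)→(p0,a,←)
state=p0 head=-1 tape=[b]ab_a__b
After 10 steps: state p0, head at -1, tape bab_a__b.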